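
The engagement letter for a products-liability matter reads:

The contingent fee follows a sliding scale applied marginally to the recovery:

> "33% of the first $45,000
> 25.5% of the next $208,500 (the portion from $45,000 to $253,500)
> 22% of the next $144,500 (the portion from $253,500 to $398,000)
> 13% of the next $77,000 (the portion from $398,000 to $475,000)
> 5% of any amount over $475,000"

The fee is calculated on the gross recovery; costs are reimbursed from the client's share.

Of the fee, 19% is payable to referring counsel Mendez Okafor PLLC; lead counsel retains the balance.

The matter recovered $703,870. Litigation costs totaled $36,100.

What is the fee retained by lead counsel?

Fee base is the gross recovery, $703,870; costs are reimbursed separately.
First $45,000 at 33% = $14,850.00
Next $208,500 at 25.5% = $53,167.50
Next $144,500 at 22% = $31,790.00
Next $77,000 at 13% = $10,010.00
Remaining $228,870 at 5% = $11,443.50
Fee: $14,850.00 + $53,167.50 + $31,790.00 + $10,010.00 + $11,443.50 = $121,261.00
Referral share: 19% of $121,261.00 = $23,039.59; lead counsel retains $121,261.00 − $23,039.59 = $98,221.41.

$98,221.41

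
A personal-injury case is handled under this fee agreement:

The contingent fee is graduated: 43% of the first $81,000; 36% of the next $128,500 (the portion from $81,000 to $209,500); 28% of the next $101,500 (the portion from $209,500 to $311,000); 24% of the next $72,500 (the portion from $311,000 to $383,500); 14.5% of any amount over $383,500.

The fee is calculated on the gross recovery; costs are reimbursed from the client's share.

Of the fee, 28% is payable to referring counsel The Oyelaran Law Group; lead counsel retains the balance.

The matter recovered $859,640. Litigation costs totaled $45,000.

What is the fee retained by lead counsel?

$141,084.22

Fee base is the gross recovery, $859,640; costs are reimbursed separately.
First $81,000 at 43% = $34,830.00
Next $128,500 at 36% = $46,260.00
Next $101,500 at 28% = $28,420.00
Next $72,500 at 24% = $17,400.00
Remaining $476,140 at 14.5% = $69,040.30
Fee: $34,830.00 + $46,260.00 + $28,420.00 + $17,400.00 + $69,040.30 = $195,950.30
Referral share: 28% of $195,950.30 = $54,866.08; lead counsel retains $195,950.30 − $54,866.08 = $141,084.22.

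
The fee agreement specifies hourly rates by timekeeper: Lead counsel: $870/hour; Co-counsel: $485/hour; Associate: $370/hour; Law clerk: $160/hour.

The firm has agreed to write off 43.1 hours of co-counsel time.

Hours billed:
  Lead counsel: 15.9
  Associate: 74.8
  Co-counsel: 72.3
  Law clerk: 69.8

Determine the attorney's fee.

$66,839.00

Lead counsel: 15.9 × $870 = $13,833.00
Co-counsel: 72.3 × $485 = $35,065.50
Associate: 74.8 × $370 = $27,676.00
Law clerk: 69.8 × $160 = $11,168.00
Subtotal: $87,742.50
Write-off: 43.1 × $485 = $20,903.50
Total: $87,742.50 − $20,903.50 = $66,839.00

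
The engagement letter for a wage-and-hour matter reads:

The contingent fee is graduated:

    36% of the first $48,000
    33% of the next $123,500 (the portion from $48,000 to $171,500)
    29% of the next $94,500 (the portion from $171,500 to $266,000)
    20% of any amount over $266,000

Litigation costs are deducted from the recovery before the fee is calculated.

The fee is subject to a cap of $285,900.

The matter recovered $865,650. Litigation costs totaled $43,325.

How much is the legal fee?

$196,705.00

Fee base (net of costs): $865,650 − $43,325 = $822,325
First $48,000 at 36% = $17,280.00
Next $123,500 at 33% = $40,755.00
Next $94,500 at 29% = $27,405.00
Remaining $556,325 at 20% = $111,265.00
Fee: $17,280.00 + $40,755.00 + $27,405.00 + $111,265.00 = $196,705.00
$196,705.00 is under the $285,900 cap.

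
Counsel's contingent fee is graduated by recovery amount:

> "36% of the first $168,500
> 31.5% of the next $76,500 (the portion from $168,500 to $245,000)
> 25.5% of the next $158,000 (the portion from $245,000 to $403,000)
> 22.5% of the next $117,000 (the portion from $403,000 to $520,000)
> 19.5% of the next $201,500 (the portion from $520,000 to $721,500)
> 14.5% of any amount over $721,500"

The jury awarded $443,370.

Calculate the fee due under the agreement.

$134,130.75

First $168,500 at 36% = $60,660.00
Next $76,500 at 31.5% = $24,097.50
Next $158,000 at 25.5% = $40,290.00
Remaining $40,370 at 22.5% = $9,083.25
Fee: $60,660.00 + $24,097.50 + $40,290.00 + $9,083.25 = $134,130.75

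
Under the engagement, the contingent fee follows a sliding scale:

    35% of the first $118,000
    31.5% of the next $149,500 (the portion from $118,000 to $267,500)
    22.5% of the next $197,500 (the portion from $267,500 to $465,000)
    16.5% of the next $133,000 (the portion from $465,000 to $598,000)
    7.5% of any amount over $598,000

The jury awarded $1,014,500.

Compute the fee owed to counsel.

First $118,000 at 35% = $41,300.00
Next $149,500 at 31.5% = $47,092.50
Next $197,500 at 22.5% = $44,437.50
Next $133,000 at 16.5% = $21,945.00
Remaining $416,500 at 7.5% = $31,237.50
Fee: $41,300.00 + $47,092.50 + $44,437.50 + $21,945.00 + $31,237.50 = $186,012.50

$186,012.50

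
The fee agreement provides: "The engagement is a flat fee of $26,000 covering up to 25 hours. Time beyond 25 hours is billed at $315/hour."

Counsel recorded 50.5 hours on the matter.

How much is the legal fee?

$34,032.50

Flat fee: $26,000.00
Excess hours: 50.5 − 25 = 25.5
Overrun: 25.5 × $315 = $8,032.50
Total: $26,000.00 + $8,032.50 = $34,032.50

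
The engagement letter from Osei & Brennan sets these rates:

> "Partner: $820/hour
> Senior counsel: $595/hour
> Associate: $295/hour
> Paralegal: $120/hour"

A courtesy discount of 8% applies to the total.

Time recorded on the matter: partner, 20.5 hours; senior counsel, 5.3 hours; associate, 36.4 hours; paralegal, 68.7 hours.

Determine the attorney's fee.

$35,829.86

Partner: 20.5 × $820 = $16,810.00
Senior counsel: 5.3 × $595 = $3,153.50
Associate: 36.4 × $295 = $10,738.00
Paralegal: 68.7 × $120 = $8,244.00
Subtotal: $38,945.50
Less 8% discount: −$3,115.64
Total: $38,945.50 − $3,115.64 = $35,829.86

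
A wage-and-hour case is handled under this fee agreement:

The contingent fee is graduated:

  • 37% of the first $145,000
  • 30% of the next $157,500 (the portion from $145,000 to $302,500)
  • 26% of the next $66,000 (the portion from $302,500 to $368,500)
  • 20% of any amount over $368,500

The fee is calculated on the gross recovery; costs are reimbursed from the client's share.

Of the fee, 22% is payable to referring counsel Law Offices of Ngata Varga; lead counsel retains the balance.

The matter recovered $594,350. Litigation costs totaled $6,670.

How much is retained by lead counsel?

Fee base is the gross recovery, $594,350; costs are reimbursed separately.
First $145,000 at 37% = $53,650.00
Next $157,500 at 30% = $47,250.00
Next $66,000 at 26% = $17,160.00
Remaining $225,850 at 20% = $45,170.00
Fee: $53,650.00 + $47,250.00 + $17,160.00 + $45,170.00 = $163,230.00
Referral share: 22% of $163,230.00 = $35,910.60; lead counsel retains $163,230.00 − $35,910.60 = $127,319.40.

$127,319.40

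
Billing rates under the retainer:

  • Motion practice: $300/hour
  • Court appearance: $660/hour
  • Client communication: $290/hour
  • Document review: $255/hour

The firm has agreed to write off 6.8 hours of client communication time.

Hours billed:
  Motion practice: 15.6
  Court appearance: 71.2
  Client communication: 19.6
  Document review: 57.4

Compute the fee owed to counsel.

$70,021.00

Motion practice: 15.6 × $300 = $4,680.00
Court appearance: 71.2 × $660 = $46,992.00
Client communication: 19.6 × $290 = $5,684.00
Document review: 57.4 × $255 = $14,637.00
Subtotal: $71,993.00
Write-off: 6.8 × $290 = $1,972.00
Total: $71,993.00 − $1,972.00 = $70,021.00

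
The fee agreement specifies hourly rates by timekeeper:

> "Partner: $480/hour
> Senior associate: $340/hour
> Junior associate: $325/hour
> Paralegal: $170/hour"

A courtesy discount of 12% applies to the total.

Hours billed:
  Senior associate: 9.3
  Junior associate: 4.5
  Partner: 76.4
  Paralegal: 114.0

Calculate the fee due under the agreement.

Partner: 76.4 × $480 = $36,672.00
Senior associate: 9.3 × $340 = $3,162.00
Junior associate: 4.5 × $325 = $1,462.50
Paralegal: 114.0 × $170 = $19,380.00
Subtotal: $60,676.50
Less 12% discount: −$7,281.18
Total: $60,676.50 − $7,281.18 = $53,395.32

$53,395.32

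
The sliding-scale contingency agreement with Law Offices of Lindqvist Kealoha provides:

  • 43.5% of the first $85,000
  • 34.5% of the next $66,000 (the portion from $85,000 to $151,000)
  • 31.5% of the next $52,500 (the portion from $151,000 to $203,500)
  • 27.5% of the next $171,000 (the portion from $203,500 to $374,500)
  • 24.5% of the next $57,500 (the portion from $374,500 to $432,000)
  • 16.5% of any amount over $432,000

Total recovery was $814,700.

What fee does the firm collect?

First $85,000 at 43.5% = $36,975.00
Next $66,000 at 34.5% = $22,770.00
Next $52,500 at 31.5% = $16,537.50
Next $171,000 at 27.5% = $47,025.00
Next $57,500 at 24.5% = $14,087.50
Remaining $382,700 at 16.5% = $63,145.50
Fee: $36,975.00 + $22,770.00 + $16,537.50 + $47,025.00 + $14,087.50 + $63,145.50 = $200,540.50

$200,540.50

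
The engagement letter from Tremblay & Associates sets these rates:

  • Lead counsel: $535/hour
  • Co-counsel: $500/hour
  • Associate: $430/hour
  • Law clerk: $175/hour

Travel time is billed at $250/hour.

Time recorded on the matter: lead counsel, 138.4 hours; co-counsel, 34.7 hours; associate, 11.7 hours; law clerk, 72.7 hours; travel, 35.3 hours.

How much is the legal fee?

Lead counsel: 138.4 × $535 = $74,044.00
Co-counsel: 34.7 × $500 = $17,350.00
Associate: 11.7 × $430 = $5,031.00
Law clerk: 72.7 × $175 = $12,722.50
Subtotal: $74,044.00 + $17,350.00 + $5,031.00 + $12,722.50 = $109,147.50
Travel: 35.3 × $250 = $8,825.00
Total: $109,147.50 + $8,825.00 = $117,972.50

$117,972.50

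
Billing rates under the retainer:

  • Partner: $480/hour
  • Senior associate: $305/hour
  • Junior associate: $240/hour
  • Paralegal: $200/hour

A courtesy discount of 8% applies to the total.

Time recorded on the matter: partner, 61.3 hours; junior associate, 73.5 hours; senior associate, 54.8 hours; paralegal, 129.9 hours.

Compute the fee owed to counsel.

$82,577.36

Partner: 61.3 × $480 = $29,424.00
Senior associate: 54.8 × $305 = $16,714.00
Junior associate: 73.5 × $240 = $17,640.00
Paralegal: 129.9 × $200 = $25,980.00
Subtotal: $89,758.00
Less 8% discount: −$7,180.64
Total: $89,758.00 − $7,180.64 = $82,577.36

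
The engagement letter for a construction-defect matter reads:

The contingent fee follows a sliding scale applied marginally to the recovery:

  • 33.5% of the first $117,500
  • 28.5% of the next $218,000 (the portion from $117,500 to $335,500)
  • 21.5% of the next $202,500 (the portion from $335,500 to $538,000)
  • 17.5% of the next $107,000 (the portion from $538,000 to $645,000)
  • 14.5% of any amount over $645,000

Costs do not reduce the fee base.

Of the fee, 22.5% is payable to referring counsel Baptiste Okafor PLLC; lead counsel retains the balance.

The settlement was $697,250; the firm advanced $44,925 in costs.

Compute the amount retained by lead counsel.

Fee base is the gross recovery, $697,250; costs are reimbursed separately.
First $117,500 at 33.5% = $39,362.50
Next $218,000 at 28.5% = $62,130.00
Next $202,500 at 21.5% = $43,537.50
Next $107,000 at 17.5% = $18,725.00
Remaining $52,250 at 14.5% = $7,576.25
Fee: $39,362.50 + $62,130.00 + $43,537.50 + $18,725.00 + $7,576.25 = $171,331.25
Referral share: 22.5% of $171,331.25 = $38,549.53; lead counsel retains $171,331.25 − $38,549.53 = $132,781.72.

$132,781.72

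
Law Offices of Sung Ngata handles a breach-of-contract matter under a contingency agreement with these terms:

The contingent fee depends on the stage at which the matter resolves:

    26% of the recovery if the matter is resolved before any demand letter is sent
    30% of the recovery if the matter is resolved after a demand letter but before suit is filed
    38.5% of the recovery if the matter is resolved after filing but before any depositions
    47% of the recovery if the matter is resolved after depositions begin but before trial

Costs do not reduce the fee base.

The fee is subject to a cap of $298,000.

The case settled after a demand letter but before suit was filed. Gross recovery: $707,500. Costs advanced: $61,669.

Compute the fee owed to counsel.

Fee base is the gross recovery, $707,500; costs are reimbursed separately.
The matter settled after a demand letter but before suit was filed, so the 30% rate applies.
$707,500 × 30% = $212,250.00
$212,250.00 is under the $298,000 cap.

$212,250.00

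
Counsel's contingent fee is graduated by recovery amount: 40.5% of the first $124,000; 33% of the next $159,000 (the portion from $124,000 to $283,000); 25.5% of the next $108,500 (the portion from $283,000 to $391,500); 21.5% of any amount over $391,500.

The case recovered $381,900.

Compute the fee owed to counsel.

$127,909.50

First $124,000 at 40.5% = $50,220.00
Next $159,000 at 33% = $52,470.00
Remaining $98,900 at 25.5% = $25,219.50
Fee: $50,220.00 + $52,470.00 + $25,219.50 = $127,909.50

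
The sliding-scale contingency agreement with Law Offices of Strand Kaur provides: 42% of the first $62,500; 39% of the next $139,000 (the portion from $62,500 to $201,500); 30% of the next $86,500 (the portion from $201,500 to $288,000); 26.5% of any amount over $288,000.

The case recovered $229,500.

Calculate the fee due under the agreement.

$88,860.00

First $62,500 at 42% = $26,250.00
Next $139,000 at 39% = $54,210.00
Remaining $28,000 at 30% = $8,400.00
Fee: $26,250.00 + $54,210.00 + $8,400.00 = $88,860.00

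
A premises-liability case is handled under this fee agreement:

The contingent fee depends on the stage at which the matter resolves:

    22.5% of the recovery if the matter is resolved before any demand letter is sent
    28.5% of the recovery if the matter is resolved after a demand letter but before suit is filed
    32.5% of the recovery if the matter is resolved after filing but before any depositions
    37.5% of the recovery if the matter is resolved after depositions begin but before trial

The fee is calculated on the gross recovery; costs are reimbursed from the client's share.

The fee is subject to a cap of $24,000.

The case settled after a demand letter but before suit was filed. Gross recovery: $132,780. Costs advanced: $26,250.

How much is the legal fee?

$24,000.00

Fee base is the gross recovery, $132,780; costs are reimbursed separately.
The matter settled after a demand letter but before suit was filed, so the 28.5% rate applies.
$132,780 × 28.5% = $37,842.30
$37,842.30 exceeds the $24,000 cap, so the fee is capped at $24,000.00.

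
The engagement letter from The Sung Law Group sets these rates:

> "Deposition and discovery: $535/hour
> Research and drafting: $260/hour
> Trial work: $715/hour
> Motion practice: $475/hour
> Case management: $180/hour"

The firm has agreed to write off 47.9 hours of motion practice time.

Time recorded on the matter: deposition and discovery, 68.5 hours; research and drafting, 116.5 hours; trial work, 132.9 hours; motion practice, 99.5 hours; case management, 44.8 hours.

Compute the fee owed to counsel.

Deposition and discovery: 68.5 × $535 = $36,647.50
Research and drafting: 116.5 × $260 = $30,290.00
Trial work: 132.9 × $715 = $95,023.50
Motion practice: 99.5 × $475 = $47,262.50
Case management: 44.8 × $180 = $8,064.00
Subtotal: $217,287.50
Write-off: 47.9 × $475 = $22,752.50
Total: $217,287.50 − $22,752.50 = $194,535.00

$194,535.00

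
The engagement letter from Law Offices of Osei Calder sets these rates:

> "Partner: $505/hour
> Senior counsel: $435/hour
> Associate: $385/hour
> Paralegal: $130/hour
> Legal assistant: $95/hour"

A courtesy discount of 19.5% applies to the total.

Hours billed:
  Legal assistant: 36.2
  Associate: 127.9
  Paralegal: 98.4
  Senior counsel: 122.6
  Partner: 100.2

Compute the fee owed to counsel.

Partner: 100.2 × $505 = $50,601.00
Senior counsel: 122.6 × $435 = $53,331.00
Associate: 127.9 × $385 = $49,241.50
Paralegal: 98.4 × $130 = $12,792.00
Legal assistant: 36.2 × $95 = $3,439.00
Subtotal: $169,404.50
Less 19.5% discount: −$33,033.88
Total: $169,404.50 − $33,033.88 = $136,370.62

$136,370.62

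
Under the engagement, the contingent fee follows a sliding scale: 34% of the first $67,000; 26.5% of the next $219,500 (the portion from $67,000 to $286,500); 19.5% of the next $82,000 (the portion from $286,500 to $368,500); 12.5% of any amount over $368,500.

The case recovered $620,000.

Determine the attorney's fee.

First $67,000 at 34% = $22,780.00
Next $219,500 at 26.5% = $58,167.50
Next $82,000 at 19.5% = $15,990.00
Remaining $251,500 at 12.5% = $31,437.50
Fee: $22,780.00 + $58,167.50 + $15,990.00 + $31,437.50 = $128,375.00

$128,375.00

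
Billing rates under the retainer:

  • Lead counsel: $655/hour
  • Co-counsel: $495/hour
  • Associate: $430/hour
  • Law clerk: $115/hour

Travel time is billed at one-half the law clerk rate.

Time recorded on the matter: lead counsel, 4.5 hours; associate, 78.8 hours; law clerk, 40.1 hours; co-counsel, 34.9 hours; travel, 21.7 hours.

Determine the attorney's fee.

$59,966.25

Lead counsel: 4.5 × $655 = $2,947.50
Co-counsel: 34.9 × $495 = $17,275.50
Associate: 78.8 × $430 = $33,884.00
Law clerk: 40.1 × $115 = $4,611.50
Subtotal: $2,947.50 + $17,275.50 + $33,884.00 + $4,611.50 = $58,718.50
Travel: 21.7 × ($115 ÷ 2) = 21.7 × $57.50 = $1,247.75
Total: $58,718.50 + $1,247.75 = $59,966.25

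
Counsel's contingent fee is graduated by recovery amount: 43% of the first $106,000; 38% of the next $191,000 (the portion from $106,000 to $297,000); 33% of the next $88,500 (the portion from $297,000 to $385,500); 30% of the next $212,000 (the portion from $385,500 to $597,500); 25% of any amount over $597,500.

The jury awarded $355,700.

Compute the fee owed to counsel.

First $106,000 at 43% = $45,580.00
Next $191,000 at 38% = $72,580.00
Remaining $58,700 at 33% = $19,371.00
Fee: $45,580.00 + $72,580.00 + $19,371.00 = $137,531.00

$137,531.00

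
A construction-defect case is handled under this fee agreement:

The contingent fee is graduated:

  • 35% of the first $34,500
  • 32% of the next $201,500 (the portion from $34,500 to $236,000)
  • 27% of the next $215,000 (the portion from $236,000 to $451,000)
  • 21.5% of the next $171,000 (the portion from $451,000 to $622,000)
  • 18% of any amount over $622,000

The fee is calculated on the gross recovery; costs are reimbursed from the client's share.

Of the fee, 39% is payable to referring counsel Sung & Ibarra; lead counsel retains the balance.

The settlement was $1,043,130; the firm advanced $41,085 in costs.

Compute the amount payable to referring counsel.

$96,397.63

Fee base is the gross recovery, $1,043,130; costs are reimbursed separately.
First $34,500 at 35% = $12,075.00
Next $201,500 at 32% = $64,480.00
Next $215,000 at 27% = $58,050.00
Next $171,000 at 21.5% = $36,765.00
Remaining $421,130 at 18% = $75,803.40
Fee: $12,075.00 + $64,480.00 + $58,050.00 + $36,765.00 + $75,803.40 = $247,173.40
Referral share: 39% of $247,173.40 = $96,397.63; lead counsel retains $247,173.40 − $96,397.63 = $150,775.77.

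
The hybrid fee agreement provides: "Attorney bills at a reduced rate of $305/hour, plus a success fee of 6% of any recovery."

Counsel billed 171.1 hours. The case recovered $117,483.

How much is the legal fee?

Hourly: 171.1 × $305 = $52,185.50
Success fee: 6% of $117,483 = $7,048.98
Total: $52,185.50 + $7,048.98 = $59,234.48

$59,234.48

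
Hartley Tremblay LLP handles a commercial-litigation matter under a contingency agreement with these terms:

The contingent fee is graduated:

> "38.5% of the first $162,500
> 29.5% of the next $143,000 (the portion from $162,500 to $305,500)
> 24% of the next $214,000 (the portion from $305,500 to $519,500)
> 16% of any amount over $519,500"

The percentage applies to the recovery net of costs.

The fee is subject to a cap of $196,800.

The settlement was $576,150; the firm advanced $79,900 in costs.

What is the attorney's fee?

Fee base (net of costs): $576,150 − $79,900 = $496,250
First $162,500 at 38.5% = $62,562.50
Next $143,000 at 29.5% = $42,185.00
Remaining $190,750 at 24% = $45,780.00
Fee: $62,562.50 + $42,185.00 + $45,780.00 = $150,527.50
$150,527.50 is under the $196,800 cap.

$150,527.50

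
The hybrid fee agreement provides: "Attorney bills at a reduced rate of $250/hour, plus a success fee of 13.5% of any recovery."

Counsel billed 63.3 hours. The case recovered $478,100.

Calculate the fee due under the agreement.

$80,368.50

Hourly: 63.3 × $250 = $15,825.00
Success fee: 13.5% of $478,100 = $64,543.50
Total: $15,825.00 + $64,543.50 = $80,368.50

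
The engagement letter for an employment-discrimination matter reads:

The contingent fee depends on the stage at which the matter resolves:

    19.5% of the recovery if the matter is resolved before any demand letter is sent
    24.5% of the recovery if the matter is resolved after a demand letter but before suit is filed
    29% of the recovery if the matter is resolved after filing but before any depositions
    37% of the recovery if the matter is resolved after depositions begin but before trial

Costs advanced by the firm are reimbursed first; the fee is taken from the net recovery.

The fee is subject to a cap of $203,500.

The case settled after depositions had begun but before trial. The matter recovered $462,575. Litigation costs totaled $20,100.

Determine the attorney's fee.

$163,715.75

Fee base (net of costs): $462,575 − $20,100 = $442,475
The matter settled after depositions had begun but before trial, so the 37% rate applies.
$442,475 × 37% = $163,715.75
$163,715.75 is under the $203,500 cap.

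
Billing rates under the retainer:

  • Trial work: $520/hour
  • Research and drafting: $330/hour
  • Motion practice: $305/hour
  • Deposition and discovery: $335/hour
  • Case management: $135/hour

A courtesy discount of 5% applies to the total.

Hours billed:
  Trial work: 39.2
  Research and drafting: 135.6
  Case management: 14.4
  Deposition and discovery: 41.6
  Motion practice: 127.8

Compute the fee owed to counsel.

Trial work: 39.2 × $520 = $20,384.00
Research and drafting: 135.6 × $330 = $44,748.00
Motion practice: 127.8 × $305 = $38,979.00
Deposition and discovery: 41.6 × $335 = $13,936.00
Case management: 14.4 × $135 = $1,944.00
Subtotal: $119,991.00
Less 5% discount: −$5,999.55
Total: $119,991.00 − $5,999.55 = $113,991.45

$113,991.45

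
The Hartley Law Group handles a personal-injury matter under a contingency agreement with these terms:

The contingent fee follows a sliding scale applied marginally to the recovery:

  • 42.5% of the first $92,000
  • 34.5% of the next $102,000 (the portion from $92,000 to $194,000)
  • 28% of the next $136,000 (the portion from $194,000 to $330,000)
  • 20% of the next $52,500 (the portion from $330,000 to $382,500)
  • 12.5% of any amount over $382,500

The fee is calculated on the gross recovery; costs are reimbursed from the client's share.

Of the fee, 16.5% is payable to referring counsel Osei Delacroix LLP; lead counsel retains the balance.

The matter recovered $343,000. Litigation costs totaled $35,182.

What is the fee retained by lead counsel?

Fee base is the gross recovery, $343,000; costs are reimbursed separately.
First $92,000 at 42.5% = $39,100.00
Next $102,000 at 34.5% = $35,190.00
Next $136,000 at 28% = $38,080.00
Remaining $13,000 at 20% = $2,600.00
Fee: $39,100.00 + $35,190.00 + $38,080.00 + $2,600.00 = $114,970.00
Referral share: 16.5% of $114,970.00 = $18,970.05; lead counsel retains $114,970.00 − $18,970.05 = $95,999.95.

$95,999.95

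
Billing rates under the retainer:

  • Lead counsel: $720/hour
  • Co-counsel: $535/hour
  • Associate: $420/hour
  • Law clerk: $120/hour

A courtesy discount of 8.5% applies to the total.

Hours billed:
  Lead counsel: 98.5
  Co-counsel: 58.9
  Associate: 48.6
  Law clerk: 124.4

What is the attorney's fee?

Lead counsel: 98.5 × $720 = $70,920.00
Co-counsel: 58.9 × $535 = $31,511.50
Associate: 48.6 × $420 = $20,412.00
Law clerk: 124.4 × $120 = $14,928.00
Subtotal: $137,771.50
Less 8.5% discount: −$11,710.58
Total: $137,771.50 − $11,710.58 = $126,060.92

$126,060.92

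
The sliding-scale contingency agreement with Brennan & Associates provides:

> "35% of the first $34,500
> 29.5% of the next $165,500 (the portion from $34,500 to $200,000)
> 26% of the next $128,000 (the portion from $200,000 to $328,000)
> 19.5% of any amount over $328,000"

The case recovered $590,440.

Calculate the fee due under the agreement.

$145,353.30

First $34,500 at 35% = $12,075.00
Next $165,500 at 29.5% = $48,822.50
Next $128,000 at 26% = $33,280.00
Remaining $262,440 at 19.5% = $51,175.80
Fee: $12,075.00 + $48,822.50 + $33,280.00 + $51,175.80 = $145,353.30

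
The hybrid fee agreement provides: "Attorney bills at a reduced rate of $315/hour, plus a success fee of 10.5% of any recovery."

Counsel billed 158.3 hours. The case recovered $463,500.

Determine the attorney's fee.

$98,532.00

Hourly: 158.3 × $315 = $49,864.50
Success fee: 10.5% of $463,500 = $48,667.50
Total: $49,864.50 + $48,667.50 = $98,532.00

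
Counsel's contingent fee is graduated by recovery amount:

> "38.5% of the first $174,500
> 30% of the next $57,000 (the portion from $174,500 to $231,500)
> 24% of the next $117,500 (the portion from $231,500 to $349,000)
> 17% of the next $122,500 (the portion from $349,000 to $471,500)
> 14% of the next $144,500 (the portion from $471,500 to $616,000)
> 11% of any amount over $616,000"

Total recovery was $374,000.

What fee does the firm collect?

$116,732.50

First $174,500 at 38.5% = $67,182.50
Next $57,000 at 30% = $17,100.00
Next $117,500 at 24% = $28,200.00
Remaining $25,000 at 17% = $4,250.00
Fee: $67,182.50 + $17,100.00 + $28,200.00 + $4,250.00 = $116,732.50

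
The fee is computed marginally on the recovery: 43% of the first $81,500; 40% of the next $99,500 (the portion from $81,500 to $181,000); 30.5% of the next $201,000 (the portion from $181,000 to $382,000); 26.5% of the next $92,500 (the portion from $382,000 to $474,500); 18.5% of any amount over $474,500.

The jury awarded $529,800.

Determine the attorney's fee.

$170,893.00

First $81,500 at 43% = $35,045.00
Next $99,500 at 40% = $39,800.00
Next $201,000 at 30.5% = $61,305.00
Next $92,500 at 26.5% = $24,512.50
Remaining $55,300 at 18.5% = $10,230.50
Fee: $35,045.00 + $39,800.00 + $61,305.00 + $24,512.50 + $10,230.50 = $170,893.00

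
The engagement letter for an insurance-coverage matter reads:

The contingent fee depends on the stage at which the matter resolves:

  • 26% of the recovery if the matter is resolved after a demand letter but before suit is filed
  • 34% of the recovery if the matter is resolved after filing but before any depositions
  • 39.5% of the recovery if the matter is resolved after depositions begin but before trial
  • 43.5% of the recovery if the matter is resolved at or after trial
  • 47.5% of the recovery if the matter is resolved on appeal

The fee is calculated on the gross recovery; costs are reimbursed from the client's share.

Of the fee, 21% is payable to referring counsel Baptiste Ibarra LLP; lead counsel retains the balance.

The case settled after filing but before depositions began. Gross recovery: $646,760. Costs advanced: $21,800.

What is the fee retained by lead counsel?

$173,719.74

Fee base is the gross recovery, $646,760; costs are reimbursed separately.
The matter settled after filing but before depositions began, so the 34% rate applies.
$646,760 × 34% = $219,898.40
Referral share: 21% of $219,898.40 = $46,178.66; lead counsel retains $219,898.40 − $46,178.66 = $173,719.74.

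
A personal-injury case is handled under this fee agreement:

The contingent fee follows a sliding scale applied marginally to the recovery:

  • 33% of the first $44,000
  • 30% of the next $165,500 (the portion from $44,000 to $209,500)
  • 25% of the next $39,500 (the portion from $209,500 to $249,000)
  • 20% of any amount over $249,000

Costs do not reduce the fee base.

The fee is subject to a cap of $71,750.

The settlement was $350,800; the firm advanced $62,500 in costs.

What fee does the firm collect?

$71,750.00

Fee base is the gross recovery, $350,800; costs are reimbursed separately.
First $44,000 at 33% = $14,520.00
Next $165,500 at 30% = $49,650.00
Next $39,500 at 25% = $9,875.00
Remaining $101,800 at 20% = $20,360.00
Fee: $14,520.00 + $49,650.00 + $9,875.00 + $20,360.00 = $94,405.00
$94,405.00 exceeds the $71,750 cap, so the fee is capped at $71,750.00.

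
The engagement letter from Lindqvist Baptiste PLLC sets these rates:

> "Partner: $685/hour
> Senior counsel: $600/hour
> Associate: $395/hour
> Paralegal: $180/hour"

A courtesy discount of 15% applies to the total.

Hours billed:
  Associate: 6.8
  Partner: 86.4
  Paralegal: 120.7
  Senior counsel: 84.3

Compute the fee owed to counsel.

$114,049.60

Partner: 86.4 × $685 = $59,184.00
Senior counsel: 84.3 × $600 = $50,580.00
Associate: 6.8 × $395 = $2,686.00
Paralegal: 120.7 × $180 = $21,726.00
Subtotal: $134,176.00
Less 15% discount: −$20,126.40
Total: $134,176.00 − $20,126.40 = $114,049.60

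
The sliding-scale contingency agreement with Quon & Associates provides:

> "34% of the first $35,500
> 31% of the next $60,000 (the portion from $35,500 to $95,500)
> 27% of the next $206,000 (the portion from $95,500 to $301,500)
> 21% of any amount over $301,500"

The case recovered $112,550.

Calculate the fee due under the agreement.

$35,273.50

First $35,500 at 34% = $12,070.00
Next $60,000 at 31% = $18,600.00
Remaining $17,050 at 27% = $4,603.50
Fee: $12,070.00 + $18,600.00 + $4,603.50 = $35,273.50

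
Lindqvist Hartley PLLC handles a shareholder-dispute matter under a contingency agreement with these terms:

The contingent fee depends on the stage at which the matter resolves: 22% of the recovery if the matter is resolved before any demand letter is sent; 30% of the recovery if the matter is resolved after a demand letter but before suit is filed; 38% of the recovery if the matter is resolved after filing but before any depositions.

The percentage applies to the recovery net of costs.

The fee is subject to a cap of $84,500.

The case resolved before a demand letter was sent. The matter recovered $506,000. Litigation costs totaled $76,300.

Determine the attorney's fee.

Fee base (net of costs): $506,000 − $76,300 = $429,700
The matter resolved before a demand letter was sent, so the 22% rate applies.
$429,700 × 22% = $94,534.00
$94,534.00 exceeds the $84,500 cap, so the fee is capped at $84,500.00.

$84,500.00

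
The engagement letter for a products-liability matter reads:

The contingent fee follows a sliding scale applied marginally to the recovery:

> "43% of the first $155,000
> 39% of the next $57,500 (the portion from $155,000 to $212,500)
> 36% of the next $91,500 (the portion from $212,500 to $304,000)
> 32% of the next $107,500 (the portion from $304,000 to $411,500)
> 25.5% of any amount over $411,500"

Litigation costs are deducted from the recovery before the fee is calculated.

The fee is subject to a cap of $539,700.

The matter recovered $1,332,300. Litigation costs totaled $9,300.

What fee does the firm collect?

Fee base (net of costs): $1,332,300 − $9,300 = $1,323,000
First $155,000 at 43% = $66,650.00
Next $57,500 at 39% = $22,425.00
Next $91,500 at 36% = $32,940.00
Next $107,500 at 32% = $34,400.00
Remaining $911,500 at 25.5% = $232,432.50
Fee: $66,650.00 + $22,425.00 + $32,940.00 + $34,400.00 + $232,432.50 = $388,847.50
$388,847.50 is under the $539,700 cap.

$388,847.50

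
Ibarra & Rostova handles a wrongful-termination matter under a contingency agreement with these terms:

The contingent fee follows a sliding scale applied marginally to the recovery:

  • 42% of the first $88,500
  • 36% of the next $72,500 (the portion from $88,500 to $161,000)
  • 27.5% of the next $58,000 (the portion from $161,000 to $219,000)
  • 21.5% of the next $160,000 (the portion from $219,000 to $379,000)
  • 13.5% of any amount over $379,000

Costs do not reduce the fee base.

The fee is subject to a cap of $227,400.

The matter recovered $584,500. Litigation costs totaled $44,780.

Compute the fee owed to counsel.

$141,362.50

Fee base is the gross recovery, $584,500; costs are reimbursed separately.
First $88,500 at 42% = $37,170.00
Next $72,500 at 36% = $26,100.00
Next $58,000 at 27.5% = $15,950.00
Next $160,000 at 21.5% = $34,400.00
Remaining $205,500 at 13.5% = $27,742.50
Fee: $37,170.00 + $26,100.00 + $15,950.00 + $34,400.00 + $27,742.50 = $141,362.50
$141,362.50 is under the $227,400 cap.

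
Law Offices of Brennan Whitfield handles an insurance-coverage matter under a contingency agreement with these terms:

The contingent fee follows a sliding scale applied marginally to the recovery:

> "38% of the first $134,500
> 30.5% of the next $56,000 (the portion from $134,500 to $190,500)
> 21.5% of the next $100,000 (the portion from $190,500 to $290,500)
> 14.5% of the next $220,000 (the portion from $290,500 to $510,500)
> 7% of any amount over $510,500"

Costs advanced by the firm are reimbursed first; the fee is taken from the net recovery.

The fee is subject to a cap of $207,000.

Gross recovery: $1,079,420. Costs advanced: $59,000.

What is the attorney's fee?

$157,284.40

Fee base (net of costs): $1,079,420 − $59,000 = $1,020,420
First $134,500 at 38% = $51,110.00
Next $56,000 at 30.5% = $17,080.00
Next $100,000 at 21.5% = $21,500.00
Next $220,000 at 14.5% = $31,900.00
Remaining $509,920 at 7% = $35,694.40
Fee: $51,110.00 + $17,080.00 + $21,500.00 + $31,900.00 + $35,694.40 = $157,284.40
$157,284.40 is under the $207,000 cap.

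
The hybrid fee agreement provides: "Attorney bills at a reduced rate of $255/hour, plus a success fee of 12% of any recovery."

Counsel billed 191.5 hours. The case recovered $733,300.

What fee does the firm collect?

Hourly: 191.5 × $255 = $48,832.50
Success fee: 12% of $733,300 = $87,996.00
Total: $48,832.50 + $87,996.00 = $136,828.50

$136,828.50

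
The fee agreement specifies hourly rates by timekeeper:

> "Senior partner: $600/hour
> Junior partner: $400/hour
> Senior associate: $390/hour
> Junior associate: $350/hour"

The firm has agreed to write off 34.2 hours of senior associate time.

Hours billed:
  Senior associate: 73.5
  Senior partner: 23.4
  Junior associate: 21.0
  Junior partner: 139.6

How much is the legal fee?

$92,557.00

Senior partner: 23.4 × $600 = $14,040.00
Junior partner: 139.6 × $400 = $55,840.00
Senior associate: 73.5 × $390 = $28,665.00
Junior associate: 21.0 × $350 = $7,350.00
Subtotal: $105,895.00
Write-off: 34.2 × $390 = $13,338.00
Total: $105,895.00 − $13,338.00 = $92,557.00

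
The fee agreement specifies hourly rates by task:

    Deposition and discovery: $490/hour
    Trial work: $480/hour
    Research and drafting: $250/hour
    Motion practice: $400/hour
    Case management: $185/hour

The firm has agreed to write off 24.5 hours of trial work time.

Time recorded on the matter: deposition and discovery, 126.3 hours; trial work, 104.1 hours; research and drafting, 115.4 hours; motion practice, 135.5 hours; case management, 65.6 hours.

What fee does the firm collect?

$195,281.00

Deposition and discovery: 126.3 × $490 = $61,887.00
Trial work: 104.1 × $480 = $49,968.00
Research and drafting: 115.4 × $250 = $28,850.00
Motion practice: 135.5 × $400 = $54,200.00
Case management: 65.6 × $185 = $12,136.00
Subtotal: $207,041.00
Write-off: 24.5 × $480 = $11,760.00
Total: $207,041.00 − $11,760.00 = $195,281.00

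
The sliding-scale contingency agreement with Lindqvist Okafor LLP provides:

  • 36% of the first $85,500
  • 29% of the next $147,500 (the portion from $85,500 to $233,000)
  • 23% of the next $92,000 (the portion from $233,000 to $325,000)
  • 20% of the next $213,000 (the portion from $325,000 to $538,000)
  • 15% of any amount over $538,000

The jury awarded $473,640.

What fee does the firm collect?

$124,443.00

First $85,500 at 36% = $30,780.00
Next $147,500 at 29% = $42,775.00
Next $92,000 at 23% = $21,160.00
Remaining $148,640 at 20% = $29,728.00
Fee: $30,780.00 + $42,775.00 + $21,160.00 + $29,728.00 = $124,443.00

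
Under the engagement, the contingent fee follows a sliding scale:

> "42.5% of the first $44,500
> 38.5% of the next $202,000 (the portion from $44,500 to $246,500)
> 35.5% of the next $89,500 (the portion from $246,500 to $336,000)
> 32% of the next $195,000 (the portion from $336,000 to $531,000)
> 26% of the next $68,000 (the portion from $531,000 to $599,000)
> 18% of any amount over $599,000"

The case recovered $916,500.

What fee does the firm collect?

First $44,500 at 42.5% = $18,912.50
Next $202,000 at 38.5% = $77,770.00
Next $89,500 at 35.5% = $31,772.50
Next $195,000 at 32% = $62,400.00
Next $68,000 at 26% = $17,680.00
Remaining $317,500 at 18% = $57,150.00
Fee: $18,912.50 + $77,770.00 + $31,772.50 + $62,400.00 + $17,680.00 + $57,150.00 = $265,685.00

$265,685.00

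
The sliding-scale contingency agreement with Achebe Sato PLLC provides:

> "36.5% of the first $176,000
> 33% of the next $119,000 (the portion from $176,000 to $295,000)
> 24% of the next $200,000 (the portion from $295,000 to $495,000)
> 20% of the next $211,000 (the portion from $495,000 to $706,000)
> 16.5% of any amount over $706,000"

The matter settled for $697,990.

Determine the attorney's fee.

First $176,000 at 36.5% = $64,240.00
Next $119,000 at 33% = $39,270.00
Next $200,000 at 24% = $48,000.00
Remaining $202,990 at 20% = $40,598.00
Fee: $64,240.00 + $39,270.00 + $48,000.00 + $40,598.00 = $192,108.00

$192,108.00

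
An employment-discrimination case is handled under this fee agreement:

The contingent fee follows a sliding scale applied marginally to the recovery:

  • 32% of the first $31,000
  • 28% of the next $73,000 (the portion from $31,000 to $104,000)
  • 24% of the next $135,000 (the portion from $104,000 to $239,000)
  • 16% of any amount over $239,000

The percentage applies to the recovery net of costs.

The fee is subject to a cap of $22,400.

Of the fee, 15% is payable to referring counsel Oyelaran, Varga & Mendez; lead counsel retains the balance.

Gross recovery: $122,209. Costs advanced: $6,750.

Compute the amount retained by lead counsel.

$19,040.00

Fee base (net of costs): $122,209 − $6,750 = $115,459
First $31,000 at 32% = $9,920.00
Next $73,000 at 28% = $20,440.00
Remaining $11,459 at 24% = $2,750.16
Fee: $9,920.00 + $20,440.00 + $2,750.16 = $33,110.16
$33,110.16 exceeds the $22,400 cap, so the fee is capped at $22,400.00.
Referral share: 15% of $22,400.00 = $3,360.00; lead counsel retains $22,400.00 − $3,360.00 = $19,040.00.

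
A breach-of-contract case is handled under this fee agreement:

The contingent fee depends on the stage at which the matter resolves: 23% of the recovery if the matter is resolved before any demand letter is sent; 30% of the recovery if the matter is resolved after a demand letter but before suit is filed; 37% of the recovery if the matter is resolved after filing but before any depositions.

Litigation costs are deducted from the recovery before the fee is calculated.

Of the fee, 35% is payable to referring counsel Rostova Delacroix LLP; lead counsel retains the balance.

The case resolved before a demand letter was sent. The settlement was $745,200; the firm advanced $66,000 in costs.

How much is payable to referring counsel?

$54,675.60

Fee base (net of costs): $745,200 − $66,000 = $679,200
The matter resolved before a demand letter was sent, so the 23% rate applies.
$679,200 × 23% = $156,216.00
Referral share: 35% of $156,216.00 = $54,675.60; lead counsel retains $156,216.00 − $54,675.60 = $101,540.40.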